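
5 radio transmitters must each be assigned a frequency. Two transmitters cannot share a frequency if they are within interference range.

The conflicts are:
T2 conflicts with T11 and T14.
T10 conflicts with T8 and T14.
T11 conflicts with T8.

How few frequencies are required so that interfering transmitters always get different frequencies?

The cycle T10-T8-T11-T2-T14-T10 has odd length 5, so it cannot be 2-colored; at least 3 frequencies are needed.
Using 3 frequencies: T2=2, T10=3, T11=1, T8=2, T14=1. No two conflicting transmitters share a frequency.

3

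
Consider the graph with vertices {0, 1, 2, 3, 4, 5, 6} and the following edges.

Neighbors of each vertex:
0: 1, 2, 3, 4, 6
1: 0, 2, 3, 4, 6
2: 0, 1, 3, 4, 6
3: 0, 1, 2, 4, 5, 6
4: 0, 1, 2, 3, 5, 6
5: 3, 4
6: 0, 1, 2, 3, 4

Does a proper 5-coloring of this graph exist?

0, 1, 2, 3, 4, 6 form a clique, so at least 6 colors are needed.
So 5 colors are not enough.

No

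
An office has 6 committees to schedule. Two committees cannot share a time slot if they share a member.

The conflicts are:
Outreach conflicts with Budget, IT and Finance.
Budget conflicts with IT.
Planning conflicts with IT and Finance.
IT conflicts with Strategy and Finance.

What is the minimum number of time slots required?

3

Outreach, Budget, IT pairwise conflict, so at least 3 time slots are needed.
3 time slots suffice: time slot 1 → {IT}; time slot 2 → {Outreach, Planning, Strategy}; time slot 3 → {Budget, Finance}. Each listed conflict is separated.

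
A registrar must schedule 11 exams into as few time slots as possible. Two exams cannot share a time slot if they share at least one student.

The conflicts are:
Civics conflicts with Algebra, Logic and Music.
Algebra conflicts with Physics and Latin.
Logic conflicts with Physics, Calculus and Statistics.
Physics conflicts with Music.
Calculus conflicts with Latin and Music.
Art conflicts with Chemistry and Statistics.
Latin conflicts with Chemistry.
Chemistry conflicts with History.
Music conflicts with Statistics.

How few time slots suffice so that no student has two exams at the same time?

The cycle Latin-Algebra-Physics-Music-Calculus-Latin has odd length 5, so it cannot be 2-colored; at least 3 time slots are needed.
3 time slots suffice: Civics=2, Algebra=1, Logic=1, Physics=2, Calculus=3, Art=3, Latin=2, Chemistry=1, History=2, Music=1, Statistics=2. Every pair that conflicts lands in different time slots.

3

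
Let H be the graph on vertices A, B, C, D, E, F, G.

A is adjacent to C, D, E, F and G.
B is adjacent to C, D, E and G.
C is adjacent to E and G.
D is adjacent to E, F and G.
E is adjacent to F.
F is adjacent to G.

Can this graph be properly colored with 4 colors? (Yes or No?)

The chromatic number is 4. A, D, E, F are pairwise adjacent (a clique of size 4), so at least 4 colors are needed.
A valid assignment using 4 colors: A=red, B=red, C=green, D=green, E=blue, F=yellow, G=blue.
That is already a proper 4-coloring.

Yes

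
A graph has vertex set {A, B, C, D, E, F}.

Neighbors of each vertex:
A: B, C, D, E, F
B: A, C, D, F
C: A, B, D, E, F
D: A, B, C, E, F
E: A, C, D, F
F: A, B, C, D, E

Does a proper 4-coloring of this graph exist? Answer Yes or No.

A, C, D, E, F are mutually adjacent (a clique of size 5), so at least 5 colors are needed.
So 4 colors are not enough.

No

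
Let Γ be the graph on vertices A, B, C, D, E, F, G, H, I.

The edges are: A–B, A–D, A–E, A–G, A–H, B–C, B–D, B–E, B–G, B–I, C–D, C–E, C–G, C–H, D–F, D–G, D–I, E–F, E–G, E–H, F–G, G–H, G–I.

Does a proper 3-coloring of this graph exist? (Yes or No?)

No

B, C, E, G are pairwise adjacent (a clique of size 4), so at least 4 colors are needed.
So 3 colors are not enough.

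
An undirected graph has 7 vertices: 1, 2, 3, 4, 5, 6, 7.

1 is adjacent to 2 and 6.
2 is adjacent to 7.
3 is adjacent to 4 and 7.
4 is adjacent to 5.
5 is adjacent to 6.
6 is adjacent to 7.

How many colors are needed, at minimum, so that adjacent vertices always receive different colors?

3

The cycle 3-4-5-6-7-3 has odd length 5, so it cannot be 2-colored; at least 3 colors are needed.
3 colors suffice: 1=b, 2=a, 3=c, 4=a, 5=b, 6=a, 7=b. Every edge joins two different colors.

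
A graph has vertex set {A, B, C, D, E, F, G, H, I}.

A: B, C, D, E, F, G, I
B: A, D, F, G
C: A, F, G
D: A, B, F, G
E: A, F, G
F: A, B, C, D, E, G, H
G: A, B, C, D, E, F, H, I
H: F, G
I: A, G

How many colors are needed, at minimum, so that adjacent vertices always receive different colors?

A, B, D, F, G are mutually adjacent (a clique of size 5), so at least 5 colors are needed.
5 colors suffice: color red → {G}; color blue → {F, I}; color green → {A, H}; color yellow → {B, C, E}; color purple → {D}. Every edge joins two different colors.

5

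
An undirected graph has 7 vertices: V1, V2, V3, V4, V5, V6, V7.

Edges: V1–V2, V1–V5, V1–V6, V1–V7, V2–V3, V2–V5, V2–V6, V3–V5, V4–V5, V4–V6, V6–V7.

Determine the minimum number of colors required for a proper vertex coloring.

V1, V6, V7 are mutually adjacent, so at least 3 colors are needed.
3 colors suffice: color 1 → {V5, V6}; color 2 → {V1, V3, V4}; color 3 → {V2, V7}. Every edge joins two different colors.

3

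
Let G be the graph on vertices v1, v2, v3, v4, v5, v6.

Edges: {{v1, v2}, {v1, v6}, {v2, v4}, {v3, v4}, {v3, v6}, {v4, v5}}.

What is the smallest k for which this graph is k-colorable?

The cycle v1-v2-v4-v3-v6-v1 has odd length 5, so it cannot be 2-colored; at least 3 colors are needed.
One proper 3-coloring: v1=3, v2=2, v3=2, v4=1, v5=2, v6=1. Each edge has distinct colors on its endpoints.

3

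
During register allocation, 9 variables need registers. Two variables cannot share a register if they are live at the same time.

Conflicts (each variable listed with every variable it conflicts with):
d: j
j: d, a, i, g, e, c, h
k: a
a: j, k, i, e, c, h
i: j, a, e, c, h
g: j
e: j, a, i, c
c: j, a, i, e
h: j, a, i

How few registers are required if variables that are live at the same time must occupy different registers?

j, a, i, e, c pairwise conflict, so at least 5 registers are needed.
5 registers suffice: register 1 → {j, k}; register 2 → {d, a, g}; register 3 → {i}; register 4 → {e, h}; register 5 → {c}. No two conflicting variables share a register.

5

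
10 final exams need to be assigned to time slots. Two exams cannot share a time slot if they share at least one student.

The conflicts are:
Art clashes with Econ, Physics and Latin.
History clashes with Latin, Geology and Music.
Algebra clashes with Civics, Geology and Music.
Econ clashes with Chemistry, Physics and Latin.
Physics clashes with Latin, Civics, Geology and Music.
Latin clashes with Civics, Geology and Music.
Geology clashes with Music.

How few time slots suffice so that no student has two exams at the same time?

4

Physics, Latin, Geology, Music are mutually in conflict, so at least 4 time slots are needed.
A valid assignment using 4 time slots: Art=4, History=2, Algebra=1, Econ=3, Chemistry=1, Physics=2, Latin=1, Civics=3, Geology=3, Music=4. Every pair that conflicts lands in different time slots.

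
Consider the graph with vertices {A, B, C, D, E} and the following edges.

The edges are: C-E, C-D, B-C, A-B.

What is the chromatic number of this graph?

C and D are adjacent, so at least 2 colors are needed.
2 colors suffice: color red → {A, C}; color blue → {B, D, E}. Each edge has distinct colors on its endpoints.

2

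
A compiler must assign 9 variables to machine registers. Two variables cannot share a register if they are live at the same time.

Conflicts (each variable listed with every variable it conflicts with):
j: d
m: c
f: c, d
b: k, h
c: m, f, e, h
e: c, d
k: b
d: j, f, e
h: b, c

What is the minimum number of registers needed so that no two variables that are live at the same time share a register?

b and k conflict, so at least 2 registers are needed.
Using 2 registers: j=2, m=2, f=2, b=1, c=1, e=2, k=2, d=1, h=2. No two conflicting variables share a register.

2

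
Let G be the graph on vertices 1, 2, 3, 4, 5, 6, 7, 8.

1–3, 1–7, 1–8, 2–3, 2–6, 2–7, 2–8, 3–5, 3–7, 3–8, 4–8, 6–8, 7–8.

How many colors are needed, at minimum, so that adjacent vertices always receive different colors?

1, 3, 7, 8 are mutually adjacent (a clique of size 4), so at least 4 colors are needed.
4 colors suffice: color a → {5, 8}; color b → {3, 4, 6}; color c → {1, 2}; color d → {7}. Every edge joins two different colors.

4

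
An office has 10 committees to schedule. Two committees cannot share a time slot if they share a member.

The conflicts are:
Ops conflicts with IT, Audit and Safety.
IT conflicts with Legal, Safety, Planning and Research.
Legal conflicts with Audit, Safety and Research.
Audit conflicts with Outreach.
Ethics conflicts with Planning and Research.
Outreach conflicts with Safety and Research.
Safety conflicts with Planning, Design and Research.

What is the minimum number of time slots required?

IT, Legal, Safety, Research are mutually in conflict, so at least 4 time slots are needed.
4 time slots suffice: time slot 1 → {Audit, Ethics, Safety}; time slot 2 → {IT, Outreach, Design}; time slot 3 → {Ops, Planning, Research}; time slot 4 → {Legal}. No two conflicting committees share a time slot.

4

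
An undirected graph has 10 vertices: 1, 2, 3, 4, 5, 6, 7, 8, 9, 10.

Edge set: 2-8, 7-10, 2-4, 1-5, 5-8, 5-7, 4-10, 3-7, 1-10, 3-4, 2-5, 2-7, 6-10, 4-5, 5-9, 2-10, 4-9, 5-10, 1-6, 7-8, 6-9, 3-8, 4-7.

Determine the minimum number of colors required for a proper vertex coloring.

5

2, 4, 5, 7, 10 are mutually adjacent (a clique of size 5), so at least 5 colors are needed.
5 colors suffice: color a → {3, 5, 6}; color b → {8, 9, 10}; color c → {1, 4}; color d → {7}; color e → {2}. Each edge has distinct colors on its endpoints.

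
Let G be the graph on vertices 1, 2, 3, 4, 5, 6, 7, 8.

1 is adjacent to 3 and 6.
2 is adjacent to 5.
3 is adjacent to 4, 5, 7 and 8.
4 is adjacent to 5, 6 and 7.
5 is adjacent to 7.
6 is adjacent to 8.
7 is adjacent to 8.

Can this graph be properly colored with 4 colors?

The chromatic number is 4. 3, 4, 5, 7 are mutually adjacent (a clique of size 4), so at least 4 colors are needed.
4 colors suffice: color red → {2, 3, 6}; color blue → {1, 7}; color green → {4, 8}; color yellow → {5}.
That is already a proper 4-coloring.

Yes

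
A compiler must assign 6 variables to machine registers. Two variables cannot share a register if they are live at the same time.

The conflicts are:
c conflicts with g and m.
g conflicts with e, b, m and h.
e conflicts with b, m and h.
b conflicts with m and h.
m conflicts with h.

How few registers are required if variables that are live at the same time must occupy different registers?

5

g, e, b, m, h pairwise conflict, so at least 5 registers are needed.
5 registers suffice: register 1 → {m}; register 2 → {g}; register 3 → {c, b}; register 4 → {h}; register 5 → {e}. Every pair that conflicts lands in different registers.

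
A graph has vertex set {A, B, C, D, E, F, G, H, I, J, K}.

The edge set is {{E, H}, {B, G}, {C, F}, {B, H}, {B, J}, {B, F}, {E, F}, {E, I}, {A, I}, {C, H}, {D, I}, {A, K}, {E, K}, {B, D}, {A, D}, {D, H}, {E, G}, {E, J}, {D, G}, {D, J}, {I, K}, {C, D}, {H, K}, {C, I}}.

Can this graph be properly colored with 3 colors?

The chromatic number is 3. A, D, I are pairwise adjacent, so at least 3 colors are needed.
A valid assignment using 3 colors: A=2, B=2, C=2, D=1, E=2, F=1, G=3, H=3, I=3, J=3, K=1.
That is already a proper 3-coloring.

Yes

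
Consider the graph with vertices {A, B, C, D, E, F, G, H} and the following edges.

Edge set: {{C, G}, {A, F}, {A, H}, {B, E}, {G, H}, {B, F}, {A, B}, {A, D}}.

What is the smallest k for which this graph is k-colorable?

3

A, B, F are mutually adjacent, so at least 3 colors are needed.
3 colors suffice: color 1 → {A, E, G}; color 2 → {B, C, D, H}; color 3 → {F}. Each edge has distinct colors on its endpoints.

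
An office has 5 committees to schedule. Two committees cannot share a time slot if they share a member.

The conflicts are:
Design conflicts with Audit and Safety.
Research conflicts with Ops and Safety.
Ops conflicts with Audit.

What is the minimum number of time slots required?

The cycle Ops-Research-Safety-Design-Audit-Ops has odd length 5, so it cannot be 2-colored; at least 3 time slots are needed.
3 time slots suffice: time slot 1 → {Audit, Safety}; time slot 2 → {Design, Ops}; time slot 3 → {Research}. Every pair that conflicts lands in different time slots.

3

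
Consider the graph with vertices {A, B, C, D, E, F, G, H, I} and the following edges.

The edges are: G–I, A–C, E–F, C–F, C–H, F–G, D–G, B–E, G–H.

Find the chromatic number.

G and I are adjacent, so at least 2 colors are needed.
2 colors suffice: color 1 → {C, E, G}; color 2 → {A, B, D, F, H, I}. Every edge joins two different colors.

2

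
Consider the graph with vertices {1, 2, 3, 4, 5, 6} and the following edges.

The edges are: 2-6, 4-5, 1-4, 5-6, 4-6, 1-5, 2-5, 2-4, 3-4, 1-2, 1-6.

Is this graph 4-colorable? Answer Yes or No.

No

1, 2, 4, 5, 6 are pairwise adjacent (a clique of size 5), so at least 5 colors are needed.
So 4 colors are not enough.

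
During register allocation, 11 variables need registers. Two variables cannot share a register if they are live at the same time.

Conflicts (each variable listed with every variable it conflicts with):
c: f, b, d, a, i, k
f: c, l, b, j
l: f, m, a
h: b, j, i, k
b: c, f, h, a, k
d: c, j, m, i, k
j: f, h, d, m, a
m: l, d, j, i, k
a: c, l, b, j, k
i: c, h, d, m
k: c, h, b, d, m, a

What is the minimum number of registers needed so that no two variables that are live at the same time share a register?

c, b, a, k pairwise conflict, so at least 4 registers are needed.
Using 4 registers: c=1, f=4, l=2, h=1, b=3, d=3, j=2, m=1, a=4, i=2, k=2. No two conflicting variables share a register.

4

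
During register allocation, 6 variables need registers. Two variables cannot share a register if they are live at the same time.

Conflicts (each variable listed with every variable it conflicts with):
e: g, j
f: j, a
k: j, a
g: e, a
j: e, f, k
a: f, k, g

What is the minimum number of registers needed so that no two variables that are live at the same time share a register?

The cycle k-a-g-e-j-k has odd length 5, so it cannot be 2-colored; at least 3 registers are needed.
3 registers suffice: register 1 → {j, a}; register 2 → {f, k, g}; register 3 → {e}. Every pair that conflicts lands in different registers.

3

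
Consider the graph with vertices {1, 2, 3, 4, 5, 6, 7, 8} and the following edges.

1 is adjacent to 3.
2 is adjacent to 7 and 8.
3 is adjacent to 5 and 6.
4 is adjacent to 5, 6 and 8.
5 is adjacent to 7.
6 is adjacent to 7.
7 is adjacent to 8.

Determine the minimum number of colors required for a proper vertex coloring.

3

2, 7, 8 are mutually adjacent, so at least 3 colors are needed.
One proper 3-coloring: 1=b, 2=c, 3=a, 4=a, 5=b, 6=b, 7=a, 8=b. Every edge joins two different colors.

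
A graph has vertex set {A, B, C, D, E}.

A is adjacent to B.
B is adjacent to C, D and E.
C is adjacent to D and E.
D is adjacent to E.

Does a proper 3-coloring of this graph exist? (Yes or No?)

B, C, D, E are pairwise adjacent (a clique of size 4), so at least 4 colors are needed.
So 3 colors are not enough.

No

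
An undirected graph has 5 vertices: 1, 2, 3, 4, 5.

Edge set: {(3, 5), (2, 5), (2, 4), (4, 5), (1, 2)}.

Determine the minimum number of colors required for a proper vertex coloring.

3

2, 4, 5 form a triangle, so at least 3 colors are needed.
3 colors suffice: color a → {2, 3}; color b → {1, 5}; color c → {4}. Each edge has distinct colors on its endpoints.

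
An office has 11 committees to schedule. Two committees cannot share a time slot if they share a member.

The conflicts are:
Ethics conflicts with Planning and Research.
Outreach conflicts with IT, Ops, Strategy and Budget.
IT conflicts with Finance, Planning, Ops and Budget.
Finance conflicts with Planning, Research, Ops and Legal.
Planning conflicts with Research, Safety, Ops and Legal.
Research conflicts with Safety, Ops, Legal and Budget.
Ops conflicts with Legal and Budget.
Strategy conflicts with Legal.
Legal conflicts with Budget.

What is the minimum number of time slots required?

5

Finance, Planning, Research, Ops, Legal all conflict with each other, so at least 5 time slots are needed.
5 time slots suffice: Ethics=1, Outreach=4, IT=2, Finance=5, Planning=3, Research=2, Safety=1, Ops=1, Strategy=1, Legal=4, Budget=3. Every pair that conflicts lands in different time slots.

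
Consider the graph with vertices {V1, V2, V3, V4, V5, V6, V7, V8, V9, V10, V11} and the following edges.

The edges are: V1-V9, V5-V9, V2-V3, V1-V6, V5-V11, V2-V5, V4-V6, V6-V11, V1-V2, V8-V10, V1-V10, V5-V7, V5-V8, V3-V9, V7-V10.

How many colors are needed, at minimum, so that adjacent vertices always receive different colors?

The cycle V6-V1-V2-V5-V11-V6 has odd length 5, so it cannot be 2-colored; at least 3 colors are needed.
One proper 3-coloring: V1=1, V2=2, V3=1, V4=1, V5=1, V6=2, V7=3, V8=3, V9=2, V10=2, V11=3. No two adjacent vertices share a color.

3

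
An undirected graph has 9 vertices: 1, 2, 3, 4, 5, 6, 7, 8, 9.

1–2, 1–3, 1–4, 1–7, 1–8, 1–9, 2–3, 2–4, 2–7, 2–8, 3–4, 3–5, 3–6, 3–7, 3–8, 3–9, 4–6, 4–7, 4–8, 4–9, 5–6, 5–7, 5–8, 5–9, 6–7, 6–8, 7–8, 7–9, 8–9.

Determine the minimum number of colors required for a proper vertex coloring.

6

1, 2, 3, 4, 7, 8 are pairwise adjacent (a clique of size 6), so at least 6 colors are needed.
A valid assignment using 6 colors: 1=e, 2=f, 3=b, 4=d, 5=d, 6=e, 7=c, 8=a, 9=f. No two adjacent vertices share a color.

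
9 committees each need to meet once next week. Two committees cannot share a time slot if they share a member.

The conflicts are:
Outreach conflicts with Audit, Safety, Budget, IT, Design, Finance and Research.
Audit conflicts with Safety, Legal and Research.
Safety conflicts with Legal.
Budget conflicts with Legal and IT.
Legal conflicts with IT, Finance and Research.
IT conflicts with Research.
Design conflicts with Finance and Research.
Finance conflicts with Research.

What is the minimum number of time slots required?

Outreach, Design, Finance, Research all conflict with each other, so at least 4 time slots are needed.
A valid assignment using 4 time slots: Outreach=1, Audit=3, Safety=2, Budget=2, Legal=1, IT=3, Design=4, Finance=3, Research=2. Every pair that conflicts lands in different time slots.

4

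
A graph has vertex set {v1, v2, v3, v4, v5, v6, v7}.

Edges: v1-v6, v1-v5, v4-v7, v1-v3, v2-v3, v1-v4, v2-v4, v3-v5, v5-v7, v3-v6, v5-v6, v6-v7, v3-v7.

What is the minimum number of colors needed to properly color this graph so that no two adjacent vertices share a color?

4

v3, v5, v6, v7 are mutually adjacent (a clique of size 4), so at least 4 colors are needed.
A valid assignment using 4 colors: v1=Y, v2=B, v3=R, v4=R, v5=B, v6=G, v7=Y. Every edge joins two different colors.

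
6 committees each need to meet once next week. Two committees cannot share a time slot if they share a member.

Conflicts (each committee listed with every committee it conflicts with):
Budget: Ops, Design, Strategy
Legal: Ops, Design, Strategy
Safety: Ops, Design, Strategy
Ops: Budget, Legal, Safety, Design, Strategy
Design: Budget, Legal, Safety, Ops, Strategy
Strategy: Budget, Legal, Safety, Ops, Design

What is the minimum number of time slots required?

4

Budget, Ops, Design, Strategy all conflict with each other, so at least 4 time slots are needed.
A valid assignment using 4 time slots: Budget=4, Legal=4, Safety=4, Ops=1, Design=3, Strategy=2. No two conflicting committees share a time slot.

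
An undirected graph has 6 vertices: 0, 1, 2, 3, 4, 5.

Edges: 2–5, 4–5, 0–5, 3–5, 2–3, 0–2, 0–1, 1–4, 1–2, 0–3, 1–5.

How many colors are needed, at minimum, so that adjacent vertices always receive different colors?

4

0, 2, 3, 5 form a clique, so at least 4 colors are needed.
A valid assignment using 4 colors: 0=blue, 1=green, 2=yellow, 3=green, 4=blue, 5=red. Each edge has distinct colors on its endpoints.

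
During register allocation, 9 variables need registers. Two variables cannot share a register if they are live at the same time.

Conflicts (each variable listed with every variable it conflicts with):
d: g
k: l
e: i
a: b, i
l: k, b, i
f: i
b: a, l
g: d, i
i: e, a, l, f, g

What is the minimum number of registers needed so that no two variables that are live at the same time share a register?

2

d and g conflict, so at least 2 registers are needed.
2 registers suffice: register 1 → {d, k, b, i}; register 2 → {e, a, l, f, g}. No two conflicting variables share a register.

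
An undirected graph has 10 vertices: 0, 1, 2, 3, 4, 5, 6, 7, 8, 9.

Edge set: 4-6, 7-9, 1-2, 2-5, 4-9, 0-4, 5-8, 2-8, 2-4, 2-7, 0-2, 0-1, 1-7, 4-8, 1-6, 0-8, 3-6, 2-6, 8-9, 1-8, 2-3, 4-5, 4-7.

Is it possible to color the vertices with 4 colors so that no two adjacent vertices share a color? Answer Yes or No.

The chromatic number is 4. 0, 2, 4, 8 form a clique, so at least 4 colors are needed.
A valid assignment using 4 colors: 0=d, 1=b, 2=a, 3=b, 4=b, 5=d, 6=c, 7=c, 8=c, 9=a.
That is already a proper 4-coloring.

Yes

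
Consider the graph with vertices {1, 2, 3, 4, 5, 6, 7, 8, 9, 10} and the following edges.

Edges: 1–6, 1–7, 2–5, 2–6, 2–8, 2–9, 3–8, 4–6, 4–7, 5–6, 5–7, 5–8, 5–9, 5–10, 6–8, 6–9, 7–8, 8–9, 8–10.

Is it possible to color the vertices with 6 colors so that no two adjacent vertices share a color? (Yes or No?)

The chromatic number is 5. 2, 5, 6, 8, 9 form a clique, so at least 5 colors are needed.
5 colors suffice: 1=red, 2=purple, 3=blue, 4=red, 5=green, 6=blue, 7=blue, 8=red, 9=yellow, 10=blue.
Since 6 ≥ 5, a proper 6-coloring certainly exists.

Yes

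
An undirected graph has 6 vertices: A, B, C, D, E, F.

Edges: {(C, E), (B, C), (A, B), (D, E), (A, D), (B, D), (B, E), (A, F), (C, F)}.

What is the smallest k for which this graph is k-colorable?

3

B, C, E are pairwise adjacent, so at least 3 colors are needed.
3 colors suffice: A=green, B=red, C=blue, D=blue, E=green, F=red. No two adjacent vertices share a color.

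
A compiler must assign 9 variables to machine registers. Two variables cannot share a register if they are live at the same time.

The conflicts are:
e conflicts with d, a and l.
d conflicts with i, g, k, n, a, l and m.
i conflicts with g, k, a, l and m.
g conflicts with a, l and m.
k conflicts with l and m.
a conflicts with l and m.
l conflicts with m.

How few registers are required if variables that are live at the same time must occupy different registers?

d, i, g, a, l, m are mutually in conflict, so at least 6 registers are needed.
6 registers suffice: register 1 → {d}; register 2 → {n, l}; register 3 → {k, a}; register 4 → {e, i}; register 5 → {m}; register 6 → {g}. Each listed conflict is separated.

6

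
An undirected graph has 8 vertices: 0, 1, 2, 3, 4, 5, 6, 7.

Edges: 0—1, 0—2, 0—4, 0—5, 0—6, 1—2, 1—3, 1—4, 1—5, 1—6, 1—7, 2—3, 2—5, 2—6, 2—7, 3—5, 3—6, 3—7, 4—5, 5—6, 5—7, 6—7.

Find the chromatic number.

6

1, 2, 3, 5, 6, 7 are pairwise adjacent (a clique of size 6), so at least 6 colors are needed.
A valid assignment using 6 colors: 0=e, 1=a, 2=c, 3=f, 4=c, 5=b, 6=d, 7=e. Every edge joins two different colors.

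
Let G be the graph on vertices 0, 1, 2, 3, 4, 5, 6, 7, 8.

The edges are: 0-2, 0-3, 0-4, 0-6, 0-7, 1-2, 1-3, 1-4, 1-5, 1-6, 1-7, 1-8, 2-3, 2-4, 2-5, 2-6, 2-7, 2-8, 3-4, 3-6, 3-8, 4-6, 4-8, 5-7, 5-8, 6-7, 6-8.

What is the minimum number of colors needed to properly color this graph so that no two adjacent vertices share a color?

1, 2, 3, 4, 6, 8 are mutually adjacent (a clique of size 6), so at least 6 colors are needed.
6 colors suffice: color red → {2}; color blue → {0, 1}; color green → {5, 6}; color yellow → {3, 7}; color purple → {4}; color orange → {8}. Each edge has distinct colors on its endpoints.

6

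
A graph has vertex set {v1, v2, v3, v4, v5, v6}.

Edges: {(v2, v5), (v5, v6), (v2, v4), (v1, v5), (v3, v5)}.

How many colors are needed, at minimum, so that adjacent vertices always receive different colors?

2

v5 and v6 are adjacent, so at least 2 colors are needed.
2 colors suffice: v1=2, v2=2, v3=2, v4=1, v5=1, v6=2. Every edge joins two different colors.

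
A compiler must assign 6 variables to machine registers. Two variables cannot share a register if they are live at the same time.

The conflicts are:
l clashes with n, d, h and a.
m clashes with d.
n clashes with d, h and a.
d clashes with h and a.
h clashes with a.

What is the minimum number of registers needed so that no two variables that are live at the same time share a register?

l, n, d, h, a are mutually in conflict, so at least 5 registers are needed.
5 registers suffice: register 1 → {d}; register 2 → {m, a}; register 3 → {l}; register 4 → {h}; register 5 → {n}. No two conflicting variables share a register.

5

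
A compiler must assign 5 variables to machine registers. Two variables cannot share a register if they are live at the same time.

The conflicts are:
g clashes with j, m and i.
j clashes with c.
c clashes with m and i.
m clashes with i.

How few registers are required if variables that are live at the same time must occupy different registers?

g, m, i are mutually in conflict, so at least 3 registers are needed.
A valid assignment using 3 registers: g=1, j=2, c=1, m=2, i=3. Each listed conflict is separated.

3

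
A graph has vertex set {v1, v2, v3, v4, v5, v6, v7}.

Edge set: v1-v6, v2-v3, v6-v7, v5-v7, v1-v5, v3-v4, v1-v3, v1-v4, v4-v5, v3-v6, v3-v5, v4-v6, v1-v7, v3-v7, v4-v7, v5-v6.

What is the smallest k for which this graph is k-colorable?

6

v1, v3, v4, v5, v6, v7 form a clique, so at least 6 colors are needed.
6 colors suffice: color 1 → {v3}; color 2 → {v2, v7}; color 3 → {v5}; color 4 → {v6}; color 5 → {v4}; color 6 → {v1}. Every edge joins two different colors.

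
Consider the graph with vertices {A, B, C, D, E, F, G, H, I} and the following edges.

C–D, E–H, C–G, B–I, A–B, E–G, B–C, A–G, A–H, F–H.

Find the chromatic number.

2

B and C are adjacent, so at least 2 colors are needed.
One proper 2-coloring: A=1, B=2, C=1, D=2, E=1, F=1, G=2, H=2, I=1. Every edge joins two different colors.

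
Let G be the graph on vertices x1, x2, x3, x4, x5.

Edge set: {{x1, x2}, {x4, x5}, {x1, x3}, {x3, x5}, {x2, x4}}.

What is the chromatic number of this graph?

The cycle x1-x3-x5-x4-x2-x1 has odd length 5, so it cannot be 2-colored; at least 3 colors are needed.
A valid assignment using 3 colors: x1=1, x2=3, x3=2, x4=2, x5=1. Every edge joins two different colors.

3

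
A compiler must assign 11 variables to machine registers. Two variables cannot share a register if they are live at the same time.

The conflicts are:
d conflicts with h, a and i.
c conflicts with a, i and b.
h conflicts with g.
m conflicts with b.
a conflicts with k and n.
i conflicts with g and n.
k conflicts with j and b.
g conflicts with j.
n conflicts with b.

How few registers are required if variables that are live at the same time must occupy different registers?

2

k and b conflict, so at least 2 registers are needed.
A valid assignment using 2 registers: d=2, c=2, h=1, m=2, a=1, i=1, k=2, g=2, n=2, j=1, b=1. No two conflicting variables share a register.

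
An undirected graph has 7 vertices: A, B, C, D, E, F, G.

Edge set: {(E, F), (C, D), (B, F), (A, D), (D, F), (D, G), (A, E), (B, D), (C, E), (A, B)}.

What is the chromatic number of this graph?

3

B, D, F are pairwise adjacent, so at least 3 colors are needed.
3 colors suffice: color red → {D, E}; color blue → {A, C, F, G}; color green → {B}. Each edge has distinct colors on its endpoints.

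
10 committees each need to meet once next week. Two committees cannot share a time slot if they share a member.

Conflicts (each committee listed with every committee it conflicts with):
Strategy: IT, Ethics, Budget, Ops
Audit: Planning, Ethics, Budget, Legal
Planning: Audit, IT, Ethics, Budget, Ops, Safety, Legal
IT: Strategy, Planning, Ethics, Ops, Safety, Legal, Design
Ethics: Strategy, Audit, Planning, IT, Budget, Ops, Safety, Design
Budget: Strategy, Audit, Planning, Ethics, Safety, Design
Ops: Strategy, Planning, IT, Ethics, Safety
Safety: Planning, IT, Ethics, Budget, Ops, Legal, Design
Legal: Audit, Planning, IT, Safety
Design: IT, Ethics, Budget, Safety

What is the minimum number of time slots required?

5

Planning, IT, Ethics, Ops, Safety all conflict with each other, so at least 5 time slots are needed.
Using 5 time slots: Strategy=3, Audit=4, Planning=3, IT=2, Ethics=1, Budget=2, Ops=5, Safety=4, Legal=1, Design=3. Every pair that conflicts lands in different time slots.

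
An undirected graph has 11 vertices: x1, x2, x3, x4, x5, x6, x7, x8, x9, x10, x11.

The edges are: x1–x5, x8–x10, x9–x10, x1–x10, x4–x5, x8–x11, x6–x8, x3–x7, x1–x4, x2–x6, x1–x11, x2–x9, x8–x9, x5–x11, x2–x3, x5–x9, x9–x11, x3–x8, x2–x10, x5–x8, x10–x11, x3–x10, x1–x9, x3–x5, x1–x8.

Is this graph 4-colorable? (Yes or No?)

x1, x8, x9, x10, x11 are pairwise adjacent (a clique of size 5), so at least 5 colors are needed.
So 4 colors are not enough.

No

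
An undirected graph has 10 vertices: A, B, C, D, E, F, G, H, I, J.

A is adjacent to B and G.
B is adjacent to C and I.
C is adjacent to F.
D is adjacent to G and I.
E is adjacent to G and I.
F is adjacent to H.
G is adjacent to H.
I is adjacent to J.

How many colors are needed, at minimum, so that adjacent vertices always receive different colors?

The cycle E-I-B-A-G-E has odd length 5, so it cannot be 2-colored; at least 3 colors are needed.
3 colors suffice: color 1 → {F, G, I}; color 2 → {B, D, E, H, J}; color 3 → {A, C}. Every edge joins two different colors.

3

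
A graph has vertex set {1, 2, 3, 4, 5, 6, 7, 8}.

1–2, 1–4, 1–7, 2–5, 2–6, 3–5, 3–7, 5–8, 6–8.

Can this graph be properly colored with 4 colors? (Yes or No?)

The chromatic number is 3. The cycle 7-1-2-5-3-7 has odd length 5, so it cannot be 2-colored; at least 3 colors are needed.
One proper 3-coloring: 1=b, 2=a, 3=c, 4=a, 5=b, 6=b, 7=a, 8=a.
Since 4 ≥ 3, a proper 4-coloring certainly exists.

Yes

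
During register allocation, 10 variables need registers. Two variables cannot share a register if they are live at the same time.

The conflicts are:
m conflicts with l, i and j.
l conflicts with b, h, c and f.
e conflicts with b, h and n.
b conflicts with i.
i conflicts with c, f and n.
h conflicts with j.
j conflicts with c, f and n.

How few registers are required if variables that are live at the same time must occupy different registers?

e and h conflict, so at least 2 registers are needed.
Using 2 registers: m=2, l=1, e=1, b=2, i=1, h=2, j=1, c=2, f=2, n=2. Every pair that conflicts lands in different registers.

2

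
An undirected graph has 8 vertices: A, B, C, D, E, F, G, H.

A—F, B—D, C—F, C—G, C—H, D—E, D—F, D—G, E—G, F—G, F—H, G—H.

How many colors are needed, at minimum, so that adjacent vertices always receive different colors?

4

C, F, G, H are pairwise adjacent (a clique of size 4), so at least 4 colors are needed.
A valid assignment using 4 colors: A=1, B=1, C=4, D=3, E=2, F=2, G=1, H=3. Every edge joins two different colors.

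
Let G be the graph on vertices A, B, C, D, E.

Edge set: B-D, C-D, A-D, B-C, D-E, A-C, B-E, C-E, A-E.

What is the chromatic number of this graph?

B, C, D, E are pairwise adjacent (a clique of size 4), so at least 4 colors are needed.
One proper 4-coloring: A=4, B=4, C=3, D=1, E=2. No two adjacent vertices share a color.

4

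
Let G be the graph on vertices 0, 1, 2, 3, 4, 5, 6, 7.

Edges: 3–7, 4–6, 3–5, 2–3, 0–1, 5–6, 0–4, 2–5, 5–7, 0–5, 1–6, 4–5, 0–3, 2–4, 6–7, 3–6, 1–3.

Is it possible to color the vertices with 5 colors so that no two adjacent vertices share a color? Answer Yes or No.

Yes

The chromatic number is 4. 3, 5, 6, 7 are pairwise adjacent (a clique of size 4), so at least 4 colors are needed.
A valid assignment using 4 colors: 0=c, 1=a, 2=c, 3=b, 4=b, 5=a, 6=c, 7=d.
Since 5 ≥ 4, a proper 5-coloring certainly exists.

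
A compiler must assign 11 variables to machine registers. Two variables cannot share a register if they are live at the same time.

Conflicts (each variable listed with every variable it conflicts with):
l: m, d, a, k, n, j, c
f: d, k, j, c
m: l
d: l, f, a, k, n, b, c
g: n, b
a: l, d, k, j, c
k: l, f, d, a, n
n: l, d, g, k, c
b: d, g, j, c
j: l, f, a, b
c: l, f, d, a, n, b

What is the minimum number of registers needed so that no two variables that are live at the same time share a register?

l, d, a, k all conflict with each other, so at least 4 registers are needed.
4 registers suffice: l=2, f=2, m=1, d=1, g=1, a=4, k=3, n=4, b=2, j=1, c=3. No two conflicting variables share a register.

4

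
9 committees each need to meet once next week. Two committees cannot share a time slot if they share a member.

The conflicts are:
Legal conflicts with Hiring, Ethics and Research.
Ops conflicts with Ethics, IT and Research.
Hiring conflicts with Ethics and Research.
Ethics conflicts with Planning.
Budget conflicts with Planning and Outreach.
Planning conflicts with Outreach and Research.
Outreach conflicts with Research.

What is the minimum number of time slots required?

3

Budget, Planning, Outreach all conflict with each other, so at least 3 time slots are needed.
3 time slots suffice: time slot 1 → {Ethics, Budget, IT, Research}; time slot 2 → {Ops, Hiring, Planning}; time slot 3 → {Legal, Outreach}. Each listed conflict is separated.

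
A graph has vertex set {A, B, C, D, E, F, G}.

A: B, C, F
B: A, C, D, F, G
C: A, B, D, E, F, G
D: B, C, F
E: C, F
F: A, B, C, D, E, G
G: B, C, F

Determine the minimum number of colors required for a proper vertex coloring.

4

B, C, D, F are pairwise adjacent (a clique of size 4), so at least 4 colors are needed.
4 colors suffice: color 1 → {F}; color 2 → {C}; color 3 → {B, E}; color 4 → {A, D, G}. Each edge has distinct colors on its endpoints.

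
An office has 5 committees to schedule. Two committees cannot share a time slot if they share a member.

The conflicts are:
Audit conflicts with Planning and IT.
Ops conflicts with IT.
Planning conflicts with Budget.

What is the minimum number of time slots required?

2

Planning and Budget conflict, so at least 2 time slots are needed.
Using 2 time slots: Audit=2, Ops=2, Planning=1, IT=1, Budget=2. Every pair that conflicts lands in different time slots.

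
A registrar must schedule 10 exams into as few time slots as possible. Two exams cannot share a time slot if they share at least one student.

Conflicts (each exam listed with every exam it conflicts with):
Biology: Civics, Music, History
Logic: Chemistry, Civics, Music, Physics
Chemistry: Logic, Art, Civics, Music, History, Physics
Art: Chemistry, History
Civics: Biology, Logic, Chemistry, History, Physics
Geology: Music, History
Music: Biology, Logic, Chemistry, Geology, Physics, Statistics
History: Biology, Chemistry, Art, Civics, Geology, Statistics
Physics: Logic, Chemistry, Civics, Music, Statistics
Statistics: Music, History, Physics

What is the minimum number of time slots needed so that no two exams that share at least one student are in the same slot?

4

Logic, Chemistry, Civics, Physics all conflict with each other, so at least 4 time slots are needed.
4 time slots suffice: time slot 1 → {Biology, Chemistry, Geology, Statistics}; time slot 2 → {History, Physics}; time slot 3 → {Art, Civics, Music}; time slot 4 → {Logic}. No two conflicting exams share a time slot.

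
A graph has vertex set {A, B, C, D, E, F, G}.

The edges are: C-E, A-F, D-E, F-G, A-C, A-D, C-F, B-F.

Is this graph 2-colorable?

A, C, F are mutually adjacent, so at least 3 colors are needed.
So 2 colors are not enough.

No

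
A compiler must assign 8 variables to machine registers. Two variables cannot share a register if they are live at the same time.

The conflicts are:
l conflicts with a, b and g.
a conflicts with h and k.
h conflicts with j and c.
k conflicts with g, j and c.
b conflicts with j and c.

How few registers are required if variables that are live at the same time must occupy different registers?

The cycle l-a-k-c-b-l has odd length 5, so it cannot be 2-colored; at least 3 registers are needed.
3 registers suffice: register 1 → {l, h, k}; register 2 → {a, g, j, c}; register 3 → {b}. Every pair that conflicts lands in different registers.

3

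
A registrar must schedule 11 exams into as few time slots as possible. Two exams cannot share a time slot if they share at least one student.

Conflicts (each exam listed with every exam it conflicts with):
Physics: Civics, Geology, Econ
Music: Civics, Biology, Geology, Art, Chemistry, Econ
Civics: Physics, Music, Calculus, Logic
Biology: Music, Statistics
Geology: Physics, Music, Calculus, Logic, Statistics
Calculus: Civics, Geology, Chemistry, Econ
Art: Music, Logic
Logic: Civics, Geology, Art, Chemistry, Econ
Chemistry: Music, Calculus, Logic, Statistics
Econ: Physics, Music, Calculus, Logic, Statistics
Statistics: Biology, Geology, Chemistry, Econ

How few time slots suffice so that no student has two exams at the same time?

Civics and Calculus conflict, so at least 2 time slots are needed.
A valid assignment using 2 time slots: Physics=1, Music=1, Civics=2, Biology=2, Geology=2, Calculus=1, Art=2, Logic=1, Chemistry=2, Econ=2, Statistics=1. Each listed conflict is separated.

2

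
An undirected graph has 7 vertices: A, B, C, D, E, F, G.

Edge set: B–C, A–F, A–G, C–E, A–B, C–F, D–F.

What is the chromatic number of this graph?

C and E are adjacent, so at least 2 colors are needed.
2 colors suffice: color red → {A, C, D}; color blue → {B, E, F, G}. Every edge joins two different colors.

2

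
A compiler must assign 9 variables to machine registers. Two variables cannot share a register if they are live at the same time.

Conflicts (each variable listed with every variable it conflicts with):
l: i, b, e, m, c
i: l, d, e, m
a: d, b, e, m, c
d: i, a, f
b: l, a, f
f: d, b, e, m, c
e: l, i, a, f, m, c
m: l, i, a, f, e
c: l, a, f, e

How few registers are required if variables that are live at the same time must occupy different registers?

l, i, e, m all conflict with each other, so at least 4 registers are needed.
4 registers suffice: register 1 → {d, b, e}; register 2 → {m, c}; register 3 → {l, a, f}; register 4 → {i}. Every pair that conflicts lands in different registers.

4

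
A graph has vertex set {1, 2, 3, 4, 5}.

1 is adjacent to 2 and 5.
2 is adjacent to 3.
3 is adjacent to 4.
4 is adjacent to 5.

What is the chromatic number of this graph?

The cycle 1-2-3-4-5-1 has odd length 5, so it cannot be 2-colored; at least 3 colors are needed.
3 colors suffice: color red → {1, 3}; color blue → {2, 5}; color green → {4}. No two adjacent vertices share a color.

3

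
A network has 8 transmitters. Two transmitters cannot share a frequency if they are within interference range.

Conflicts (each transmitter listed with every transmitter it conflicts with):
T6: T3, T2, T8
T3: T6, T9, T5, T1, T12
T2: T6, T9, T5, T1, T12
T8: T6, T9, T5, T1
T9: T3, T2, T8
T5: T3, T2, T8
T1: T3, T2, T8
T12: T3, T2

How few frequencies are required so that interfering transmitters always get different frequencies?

2

T6 and T2 conflict, so at least 2 frequencies are needed.
2 frequencies suffice: frequency 1 → {T3, T2, T8}; frequency 2 → {T6, T9, T5, T1, T12}. Every pair that conflicts lands in different frequencies.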